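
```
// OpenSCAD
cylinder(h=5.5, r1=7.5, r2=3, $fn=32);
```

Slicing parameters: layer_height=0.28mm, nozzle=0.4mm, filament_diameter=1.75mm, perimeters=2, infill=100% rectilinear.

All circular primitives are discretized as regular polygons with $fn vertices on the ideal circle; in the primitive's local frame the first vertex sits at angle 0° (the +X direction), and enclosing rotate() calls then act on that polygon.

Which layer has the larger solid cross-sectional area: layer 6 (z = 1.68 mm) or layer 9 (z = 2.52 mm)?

Layer 6 (z = 1.68): the cone contributes a regular 32-gon of circumradius 6.125 (interpolated between r1=7.5 and r2=3 at t=0.305) (area = (32/2)·6.125²·sin(360°/32) = 117.12 mm²). So its area = 117.12 mm². Layer 9 (z = 2.52): the cone contributes a regular 32-gon of circumradius 5.438 (interpolated between r1=7.5 and r2=3 at t=0.458) (area = (32/2)·5.438²·sin(360°/32) = 92.31 mm²). So its area = 92.31 mm². Layer 6 is larger (117.12 vs 92.31 mm²).

layer 6 (z = 1.68 mm)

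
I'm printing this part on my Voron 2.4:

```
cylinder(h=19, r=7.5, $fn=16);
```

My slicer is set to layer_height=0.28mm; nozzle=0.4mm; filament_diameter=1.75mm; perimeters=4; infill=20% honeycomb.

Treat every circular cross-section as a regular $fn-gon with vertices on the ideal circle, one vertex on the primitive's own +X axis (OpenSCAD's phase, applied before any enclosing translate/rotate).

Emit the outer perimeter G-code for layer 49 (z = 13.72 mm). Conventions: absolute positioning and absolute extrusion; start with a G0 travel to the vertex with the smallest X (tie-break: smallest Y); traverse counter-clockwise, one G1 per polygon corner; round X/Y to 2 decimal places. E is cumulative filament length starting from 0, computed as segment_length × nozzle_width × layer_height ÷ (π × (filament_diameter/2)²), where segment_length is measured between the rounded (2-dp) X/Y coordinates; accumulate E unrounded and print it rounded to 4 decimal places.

At z = 13.72 mm: the r=7.5 cylinder gives a regular 16-gon of circumradius 7.5 (constant along its height). The outline is a single polygon with 16 vertices. Extrusion per mm of travel: 0.4 × 0.28 / (π × 0.875²) = 0.046564. Accumulating E over each segment gives final E = 2.1800.

G0 X-7.50 Y0.00 Z13.72
G1 X-6.93 Y-2.87 E0.1362
G1 X-5.30 Y-5.30 E0.2725
G1 X-2.87 Y-6.93 E0.4087
G1 X0.00 Y-7.50 E0.5450
G1 X2.87 Y-6.93 E0.6812
G1 X5.30 Y-5.30 E0.8175
G1 X6.93 Y-2.87 E0.9537
G1 X7.50 Y0.00 E1.0900
G1 X6.93 Y2.87 E1.2262
G1 X5.30 Y5.30 E1.3625
G1 X2.87 Y6.93 E1.4987
G1 X0.00 Y7.50 E1.6350
G1 X-2.87 Y6.93 E1.7712
G1 X-5.30 Y5.30 E1.9075
G1 X-6.93 Y2.87 E2.0437
G1 X-7.50 Y0.00 E2.1800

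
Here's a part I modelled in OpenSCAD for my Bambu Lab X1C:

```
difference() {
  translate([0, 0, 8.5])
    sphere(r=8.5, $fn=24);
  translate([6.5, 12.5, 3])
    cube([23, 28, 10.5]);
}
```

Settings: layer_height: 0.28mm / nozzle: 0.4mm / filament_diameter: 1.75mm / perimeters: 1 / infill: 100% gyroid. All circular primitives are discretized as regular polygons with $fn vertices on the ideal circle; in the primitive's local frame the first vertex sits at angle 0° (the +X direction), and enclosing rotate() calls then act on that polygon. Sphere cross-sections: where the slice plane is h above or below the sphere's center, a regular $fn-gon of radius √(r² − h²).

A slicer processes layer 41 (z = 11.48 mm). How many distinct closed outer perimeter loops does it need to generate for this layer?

1

At z = 11.48 mm: the r=8.5 sphere contributes a regular 24-gon of circumradius √(8.5²−2.98²) = 7.961; the cube at (6.5, 12.5) is present — its section is the full 23×28 rectangle; After the difference (first − rest): starting from the r=8.5 sphere, the 23×28 cube at (6.5, 12.5) misses the remaining region (no effect) — 1 connected region. The result has 1 disconnected region.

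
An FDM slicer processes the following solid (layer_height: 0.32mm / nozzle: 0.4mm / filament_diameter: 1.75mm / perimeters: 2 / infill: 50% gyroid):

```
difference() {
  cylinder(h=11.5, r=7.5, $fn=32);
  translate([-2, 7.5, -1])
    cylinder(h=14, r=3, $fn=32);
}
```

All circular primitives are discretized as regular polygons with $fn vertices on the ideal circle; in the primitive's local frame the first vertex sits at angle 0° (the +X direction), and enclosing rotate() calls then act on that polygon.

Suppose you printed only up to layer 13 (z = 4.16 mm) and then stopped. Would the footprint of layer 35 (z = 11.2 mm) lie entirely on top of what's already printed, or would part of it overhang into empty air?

entirely on top

Compare the two slices. At z = 4.16: the r=7.5 cylinder gives a regular 32-gon of circumradius 7.5 (constant along its height) (area = (32/2)·7.500²·sin(360°/32) = 175.58 mm²); the r=3 cylinder at (-2, 7.5) gives a regular 32-gon of circumradius 3 (constant along its height) (area = (32/2)·3.000²·sin(360°/32) = 28.09 mm²); After the difference (first − rest): starting from the r=7.5 cylinder (175.58 mm²), the r=3 cylinder at (-2, 7.5) partially overlaps it — only the 11.19 mm² overlap (of its 28.09 mm²) is removed, clipping the outline — area = 164.39 mm². At z = 11.2: the r=7.5 cylinder contributes a regular 32-gon of circumradius 7.5 (area = (32/2)·7.500²·sin(360°/32) = 175.58 mm²); the cylinder at (-2, 7.5): section is a regular 32-gon, circumradius r=3 (area = (32/2)·3.000²·sin(360°/32) = 28.09 mm²); Taking the first minus the rest: starting from the r=7.5 cylinder (175.58 mm²), the r=3 cylinder at (-2, 7.5) partially overlaps it — only the 11.19 mm² overlap (of its 28.09 mm²) is removed, clipping the outline — area = 164.39 mm². Checking containment: the cross-section at z = 11.2 is a subset of the cross-section at z = 4.16.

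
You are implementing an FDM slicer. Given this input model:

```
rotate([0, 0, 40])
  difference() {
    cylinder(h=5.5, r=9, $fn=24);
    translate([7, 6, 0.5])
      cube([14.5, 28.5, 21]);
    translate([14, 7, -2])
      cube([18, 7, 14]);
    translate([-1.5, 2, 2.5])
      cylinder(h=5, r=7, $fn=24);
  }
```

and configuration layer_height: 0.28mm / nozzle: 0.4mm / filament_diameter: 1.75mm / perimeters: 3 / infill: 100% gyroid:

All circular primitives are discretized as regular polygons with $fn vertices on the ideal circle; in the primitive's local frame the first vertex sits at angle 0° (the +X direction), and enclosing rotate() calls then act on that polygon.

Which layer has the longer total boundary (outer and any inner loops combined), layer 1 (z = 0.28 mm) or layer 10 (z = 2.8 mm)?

Layer 1 (z = 0.28): the r=9 cylinder contributes a regular 24-gon of circumradius 9 (perimeter = 2·24·9.000·sin(180°/24) = 56.39 mm); the cube at (7, 6) is absent (z outside [0.5, 21.5]); the cube at (14, 7) (footprint 18×7) is included at this height (perimeter 50.00 mm); the cylinder at (-1.5, 2) is not intersected at this z (z outside [2.5, 7.5]); Taking the first minus the rest: starting from the r=9 cylinder, the 18×7 cube at (14, 7) misses the remaining region (no effect) — boundary = 56.39 mm; (whole slice rotated 40° about Z — lengths, areas and connectivity unchanged). So its perimeter = 56.39 mm. Layer 10 (z = 2.8): the r=9 cylinder gives a regular 24-gon of circumradius 9 (constant along its height) (perimeter = 2·24·9.000·sin(180°/24) = 56.39 mm); the 14.5×28.5 cube at (7, 6) contributes its full rectangle (perimeter 86.00 mm); the 18×7 cube at (14, 7) contributes its full rectangle (perimeter 50.00 mm); the r=7 cylinder at (-1.5, 2) gives a regular 24-gon of circumradius 7 (constant along its height) (perimeter = 2·24·7.000·sin(180°/24) = 43.86 mm); Subtracting the remaining from the first: starting from the r=9 cylinder, the 14.5×28.5 cube at (7, 6) misses the remaining region (no effect); the 18×7 cube at (14, 7) misses the remaining region (no effect); the r=7 cylinder at (-1.5, 2) partially overlaps it — only the 148.69 mm² overlap (of its 152.19 mm²) is removed, clipping the outline — boundary = 79.62 mm; (rotated 40° about Z; rotation is an isometry so areas/perimeters/island counts are preserved). So its perimeter = 79.62 mm. Layer 10 is larger (79.62 vs 56.39 mm).

layer 10 (z = 2.8 mm)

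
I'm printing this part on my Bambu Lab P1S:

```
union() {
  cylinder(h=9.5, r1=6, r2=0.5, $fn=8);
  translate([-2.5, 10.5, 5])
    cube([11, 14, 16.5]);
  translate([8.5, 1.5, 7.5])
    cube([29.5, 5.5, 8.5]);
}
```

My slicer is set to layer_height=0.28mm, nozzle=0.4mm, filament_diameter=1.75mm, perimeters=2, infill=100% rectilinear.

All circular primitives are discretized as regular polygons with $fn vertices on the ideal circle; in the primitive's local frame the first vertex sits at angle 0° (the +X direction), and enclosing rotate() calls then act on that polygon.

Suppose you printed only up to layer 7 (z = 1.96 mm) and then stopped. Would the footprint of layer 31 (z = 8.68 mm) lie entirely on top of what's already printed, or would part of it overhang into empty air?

part overhangs

Compare the two slices. At z = 1.96: the cone (r1=6→r2=0.5) has section circumradius 4.865 here — a regular 8-gon (area = (8/2)·4.865²·sin(360°/8) = 66.95 mm²); the cube at (-2.5, 10.5) is not intersected at this z (z outside [5, 21.5]); the cube at (8.5, 1.5) is absent (z outside [7.5, 16]); Taking the union: only the cone is present, so the union is just that shape — area = 66.95 mm². At z = 8.68: the cone (r1=6→r2=0.5) has section circumradius 0.975 here — a regular 8-gon (area = (8/2)·0.975²·sin(360°/8) = 2.69 mm²); the cube at (-2.5, 10.5) is present — its section is the full 11×14 rectangle (area 154.00 mm²); the cube at (8.5, 1.5) is present — its section is the full 29.5×5.5 rectangle (area 162.25 mm²); Taking the union: the 3 present regions are separate (no shared area or edge), so areas and boundary lengths simply add and each stays a separate island — area = 318.94 mm². Checking containment: at z = 8.68 the cross-section extends beyond the z = 1.96 cross-section by about 316.25 mm².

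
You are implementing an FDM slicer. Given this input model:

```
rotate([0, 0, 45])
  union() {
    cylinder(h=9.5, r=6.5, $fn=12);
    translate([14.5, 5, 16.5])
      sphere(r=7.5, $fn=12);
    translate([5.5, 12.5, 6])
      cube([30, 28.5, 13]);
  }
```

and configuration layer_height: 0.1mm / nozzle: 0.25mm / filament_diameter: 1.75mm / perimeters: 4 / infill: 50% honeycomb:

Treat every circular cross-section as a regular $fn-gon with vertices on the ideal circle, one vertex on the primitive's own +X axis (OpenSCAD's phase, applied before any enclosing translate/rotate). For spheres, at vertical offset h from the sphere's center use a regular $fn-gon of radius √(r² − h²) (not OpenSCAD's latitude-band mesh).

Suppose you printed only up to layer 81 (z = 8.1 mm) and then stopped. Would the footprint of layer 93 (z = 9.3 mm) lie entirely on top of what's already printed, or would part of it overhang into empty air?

Compare the two slices. At z = 8.1: the r=6.5 cylinder contributes a regular 12-gon of circumradius 6.5 (area = (12/2)·6.500²·sin(360°/12) = 126.75 mm²); the sphere at (14.5, 5) does not reach this height (|z−center|=8.400 > r=7.5); the 30×28.5 cube at (5.5, 12.5) contributes its full rectangle (area 855.00 mm²); Merging all regions: the 2 present regions are separate (no shared area or edge), so areas and boundary lengths simply add and each stays a separate island — area = 981.75 mm²; (rotated 45° about Z; rotation is an isometry so areas/perimeters/island counts are preserved). At z = 9.3: the r=6.5 cylinder contributes a regular 12-gon of circumradius 6.5 (area = (12/2)·6.500²·sin(360°/12) = 126.75 mm²); the r=7.5 sphere at (14.5, 5) slices to a regular 12-gon of circumradius 2.100 (√(r²−h²) with h=7.2 from center) (area = (12/2)·2.100²·sin(360°/12) = 13.23 mm²); the cube at (5.5, 12.5) is present — its section is the full 30×28.5 rectangle (area 855.00 mm²); Combining (union): the 3 present regions are separate (no shared area or edge), so areas and boundary lengths simply add and each stays a separate island — area = 994.98 mm²; (rotated 45° about Z; rotation is an isometry so areas/perimeters/island counts are preserved). Checking containment: at z = 9.3 the cross-section extends beyond the z = 8.1 cross-section by about 13.23 mm².

part overhangs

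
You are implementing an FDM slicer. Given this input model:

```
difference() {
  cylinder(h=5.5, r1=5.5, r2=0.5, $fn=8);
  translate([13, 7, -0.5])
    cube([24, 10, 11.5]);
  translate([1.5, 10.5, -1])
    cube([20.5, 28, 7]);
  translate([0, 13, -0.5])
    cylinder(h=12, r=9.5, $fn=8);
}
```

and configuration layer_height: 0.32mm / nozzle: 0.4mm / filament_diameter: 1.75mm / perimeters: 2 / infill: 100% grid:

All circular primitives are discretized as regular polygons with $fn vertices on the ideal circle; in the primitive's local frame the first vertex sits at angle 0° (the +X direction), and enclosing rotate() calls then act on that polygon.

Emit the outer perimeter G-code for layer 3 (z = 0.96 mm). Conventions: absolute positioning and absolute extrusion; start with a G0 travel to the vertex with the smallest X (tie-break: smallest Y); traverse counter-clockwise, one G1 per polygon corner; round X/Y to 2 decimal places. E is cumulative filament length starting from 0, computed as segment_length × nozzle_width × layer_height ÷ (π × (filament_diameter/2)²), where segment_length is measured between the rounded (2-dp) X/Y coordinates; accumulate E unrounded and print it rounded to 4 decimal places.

G0 X-4.63 Y0.00 Z0.96
G1 X-3.27 Y-3.27 E0.1885
G1 X0.00 Y-4.63 E0.3769
G1 X3.27 Y-3.27 E0.5654
G1 X4.63 Y0.00 E0.7539
G1 X3.27 Y3.27 E0.9423
G1 X1.36 Y4.06 E1.0523
G1 X0.00 Y3.50 E1.1306
G1 X-1.36 Y4.06 E1.2089
G1 X-3.27 Y3.27 E1.3189
G1 X-4.63 Y0.00 E1.5073

At z = 0.96 mm: the cone: at t=0.175 of its height the radius interpolates to r₁+(r₂−r₁)t = 4.627, giving a regular 8-gon of that circumradius; the cube at (13, 7) (footprint 24×10) is included at this height; the cube at (1.5, 10.5) is present — its section is the full 20.5×28 rectangle; the cylinder at (0, 13): section is a regular 8-gon, circumradius r=9.5; After the difference (first − rest): starting from the cone, the 24×10 cube at (13, 7) misses the remaining region (no effect); the 20.5×28 cube at (1.5, 10.5) misses the remaining region (no effect); the r=9.5 cylinder at (0, 13) partially overlaps it — only the 1.53 mm² overlap (of its 255.27 mm²) is removed, clipping the outline — 1 connected region. The outline is a single polygon with 10 vertices. Extrusion per mm of travel: 0.4 × 0.32 / (π × 0.875²) = 0.053216. Accumulating E over each segment gives final E = 1.5073.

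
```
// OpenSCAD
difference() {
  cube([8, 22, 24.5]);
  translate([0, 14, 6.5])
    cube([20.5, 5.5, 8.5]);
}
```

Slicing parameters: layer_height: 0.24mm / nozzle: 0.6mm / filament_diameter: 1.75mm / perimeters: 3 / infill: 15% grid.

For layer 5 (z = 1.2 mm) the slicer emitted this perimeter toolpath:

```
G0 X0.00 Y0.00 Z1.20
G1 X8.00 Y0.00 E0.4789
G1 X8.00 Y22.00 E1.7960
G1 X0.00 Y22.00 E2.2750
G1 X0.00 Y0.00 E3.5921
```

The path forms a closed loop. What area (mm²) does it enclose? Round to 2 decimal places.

Apply the shoelace formula to the sequence of (X, Y) vertices; enclosed area = 176.00 mm².

176.00 mm²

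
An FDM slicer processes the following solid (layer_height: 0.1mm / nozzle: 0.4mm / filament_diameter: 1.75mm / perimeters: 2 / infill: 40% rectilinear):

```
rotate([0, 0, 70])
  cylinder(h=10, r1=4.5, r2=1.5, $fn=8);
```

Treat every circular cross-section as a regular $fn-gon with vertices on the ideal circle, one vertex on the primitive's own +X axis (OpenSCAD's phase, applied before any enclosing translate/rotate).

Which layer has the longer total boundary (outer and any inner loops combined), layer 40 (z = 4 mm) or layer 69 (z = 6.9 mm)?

Layer 40 (z = 4): the cone: at t=0.400 of its height the radius interpolates to r₁+(r₂−r₁)t = 3.300, giving a regular 8-gon of that circumradius (perimeter = 2·8·3.300·sin(180°/8) = 20.21 mm); (whole slice rotated 70° about Z — lengths, areas and connectivity unchanged). So its perimeter = 20.21 mm. Layer 69 (z = 6.9): the cone contributes a regular 8-gon of circumradius 2.430 (interpolated between r1=4.5 and r2=1.5 at t=0.690) (perimeter = 2·8·2.430·sin(180°/8) = 14.88 mm); (rotated 70° about Z; rotation is an isometry so areas/perimeters/island counts are preserved). So its perimeter = 14.88 mm. Layer 40 is larger (20.21 vs 14.88 mm).

layer 40 (z = 4 mm)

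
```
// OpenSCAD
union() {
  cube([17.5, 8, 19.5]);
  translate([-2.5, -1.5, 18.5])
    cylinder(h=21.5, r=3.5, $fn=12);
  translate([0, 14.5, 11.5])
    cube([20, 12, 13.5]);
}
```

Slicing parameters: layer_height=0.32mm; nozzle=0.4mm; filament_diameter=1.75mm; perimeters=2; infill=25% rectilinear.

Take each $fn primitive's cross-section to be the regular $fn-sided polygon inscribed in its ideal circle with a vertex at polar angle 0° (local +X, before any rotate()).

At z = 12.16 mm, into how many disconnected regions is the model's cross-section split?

At z = 12.16 mm: the cube is present — its section is the full 17.5×8 rectangle; the cylinder at (-2.5, -1.5) does not reach this height (z outside [18.5, 40]); the 20×12 cube at (0, 14.5) contributes its full rectangle; Taking the union: the 2 present regions are separate (no shared area or edge), so areas and boundary lengths simply add and each stays a separate island — 2 connected regions. The result has 2 disconnected regions.

2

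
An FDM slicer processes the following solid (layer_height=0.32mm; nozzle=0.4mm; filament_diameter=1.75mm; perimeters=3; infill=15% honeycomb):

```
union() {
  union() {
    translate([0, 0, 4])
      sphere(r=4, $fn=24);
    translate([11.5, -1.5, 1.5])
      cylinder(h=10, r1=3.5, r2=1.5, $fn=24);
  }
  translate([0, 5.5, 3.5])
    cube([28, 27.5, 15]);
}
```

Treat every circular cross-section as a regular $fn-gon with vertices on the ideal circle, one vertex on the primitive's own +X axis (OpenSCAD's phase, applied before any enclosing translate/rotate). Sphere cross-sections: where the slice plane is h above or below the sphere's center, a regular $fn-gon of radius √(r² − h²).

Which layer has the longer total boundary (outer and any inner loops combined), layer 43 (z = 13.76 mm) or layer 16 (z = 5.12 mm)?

layer 16 (z = 5.12 mm)

Layer 43 (z = 13.76): the sphere is not intersected at this z (|z−center|=9.760 > r=4); the cone at (11.5, -1.5) does not reach this height (z outside [1.5, 11.5]); Combining (union): nothing is present at this height; the 28×27.5 cube at (0, 5.5) contributes its full rectangle (perimeter 111.00 mm); Merging all regions: only the 28×27.5 cube at (0, 5.5) is present, so the union is just that shape — boundary = 111.00 mm. So its perimeter = 111.00 mm. Layer 16 (z = 5.12): the r=4 sphere slices to a regular 24-gon of circumradius 3.840 (√(r²−h²) with h=1.12 from center) (perimeter = 2·24·3.840·sin(180°/24) = 24.06 mm); the cone at (11.5, -1.5) contributes a regular 24-gon of circumradius 2.776 (interpolated between r1=3.5 and r2=1.5 at t=0.362) (perimeter = 2·24·2.776·sin(180°/24) = 17.39 mm); Taking the union: the 2 present regions are separate (no shared area or edge), so areas and boundary lengths simply add and each stays a separate island — boundary = 41.45 mm; the 28×27.5 cube at (0, 5.5) contributes its full rectangle (perimeter 111.00 mm); Merging all regions: the 2 present regions are separate (no shared area or edge), so areas and boundary lengths simply add and each stays a separate island — boundary = 152.45 mm. So its perimeter = 152.45 mm. Layer 16 is larger (152.45 vs 111.00 mm).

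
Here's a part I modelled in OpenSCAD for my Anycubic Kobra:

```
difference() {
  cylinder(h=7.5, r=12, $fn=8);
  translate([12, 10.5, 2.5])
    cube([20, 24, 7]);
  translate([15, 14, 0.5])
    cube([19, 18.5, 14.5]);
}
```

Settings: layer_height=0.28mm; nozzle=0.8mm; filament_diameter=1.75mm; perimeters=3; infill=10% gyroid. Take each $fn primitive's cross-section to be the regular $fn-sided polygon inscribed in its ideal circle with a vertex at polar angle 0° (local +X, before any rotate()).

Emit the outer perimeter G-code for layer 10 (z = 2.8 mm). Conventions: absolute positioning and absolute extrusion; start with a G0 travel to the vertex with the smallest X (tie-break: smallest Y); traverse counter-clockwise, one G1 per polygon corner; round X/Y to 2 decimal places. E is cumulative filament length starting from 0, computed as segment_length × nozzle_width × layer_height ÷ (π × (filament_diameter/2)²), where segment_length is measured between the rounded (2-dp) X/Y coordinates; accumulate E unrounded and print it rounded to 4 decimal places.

At z = 2.8 mm: the r=12 cylinder contributes a regular 8-gon of circumradius 12; the cube at (12, 10.5) (footprint 20×24) is included at this height; the 19×18.5 cube at (15, 14) contributes its full rectangle; Subtracting the remaining from the first: starting from the r=12 cylinder, the 20×24 cube at (12, 10.5) misses the remaining region (no effect); the 19×18.5 cube at (15, 14) misses the remaining region (no effect) — 1 connected region. The outline is a single polygon with 8 vertices. Extrusion per mm of travel: 0.8 × 0.28 / (π × 0.875²) = 0.093128. Accumulating E over each segment gives final E = 6.8445.

G0 X-12.00 Y0.00 Z2.80
G1 X-8.49 Y-8.49 E0.8556
G1 X0.00 Y-12.00 E1.7111
G1 X8.49 Y-8.49 E2.5667
G1 X12.00 Y0.00 E3.4223
G1 X8.49 Y8.49 E4.2778
G1 X0.00 Y12.00 E5.1334
G1 X-8.49 Y8.49 E5.9890
G1 X-12.00 Y0.00 E6.8445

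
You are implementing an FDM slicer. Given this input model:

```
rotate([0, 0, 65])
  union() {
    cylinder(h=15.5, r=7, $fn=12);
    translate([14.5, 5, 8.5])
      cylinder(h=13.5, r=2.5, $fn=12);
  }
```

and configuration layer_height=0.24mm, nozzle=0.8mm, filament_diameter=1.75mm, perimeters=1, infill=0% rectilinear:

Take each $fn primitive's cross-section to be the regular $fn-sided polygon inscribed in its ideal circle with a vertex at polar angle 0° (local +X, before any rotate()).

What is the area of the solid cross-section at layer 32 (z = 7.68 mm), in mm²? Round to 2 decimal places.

147.00 mm²

At z = 7.68 mm: the cylinder: section is a regular 12-gon, circumradius r=7 (area = (12/2)·7.000²·sin(360°/12) = 147.00 mm²); the cylinder at (14.5, 5) is absent (z outside [8.5, 22]); Merging all regions: only the r=7 cylinder is present, so the union is just that shape — area = 147.00 mm²; (whole slice rotated 65° about Z — lengths, areas and connectivity unchanged). Overall, the cross-section is a single solid region. Net area = 147.00 mm².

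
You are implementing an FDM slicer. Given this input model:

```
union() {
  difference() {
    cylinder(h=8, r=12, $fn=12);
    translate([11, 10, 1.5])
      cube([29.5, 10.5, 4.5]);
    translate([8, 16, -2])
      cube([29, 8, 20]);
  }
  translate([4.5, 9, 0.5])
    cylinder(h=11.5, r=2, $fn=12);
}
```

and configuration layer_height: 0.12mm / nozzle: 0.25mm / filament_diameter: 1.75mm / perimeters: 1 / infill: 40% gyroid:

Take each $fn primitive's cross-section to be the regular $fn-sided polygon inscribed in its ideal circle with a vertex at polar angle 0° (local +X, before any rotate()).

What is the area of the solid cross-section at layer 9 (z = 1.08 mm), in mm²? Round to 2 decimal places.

At z = 1.08 mm: the r=12 cylinder contributes a regular 12-gon of circumradius 12 (area = (12/2)·12.000²·sin(360°/12) = 432.00 mm²); the cube at (11, 10) is absent (z outside [1.5, 6]); the 29×8 cube at (8, 16) contributes its full rectangle (area 232.00 mm²); Subtracting the remaining from the first: starting from the r=12 cylinder (432.00 mm²), the 29×8 cube at (8, 16) misses the remaining region (no effect) — area = 432.00 mm²; the r=2 cylinder at (4.5, 9) gives a regular 12-gon of circumradius 2 (constant along its height) (area = (12/2)·2.000²·sin(360°/12) = 12.00 mm²); Taking the union: the regions partially overlap — summed areas 444.00 mm² minus the doubly-counted overlap 11.73 mm² gives 432.27 mm² — area = 432.27 mm². Overall, the cross-section is a single solid region. Net area = 432.27 mm².

432.27 mm²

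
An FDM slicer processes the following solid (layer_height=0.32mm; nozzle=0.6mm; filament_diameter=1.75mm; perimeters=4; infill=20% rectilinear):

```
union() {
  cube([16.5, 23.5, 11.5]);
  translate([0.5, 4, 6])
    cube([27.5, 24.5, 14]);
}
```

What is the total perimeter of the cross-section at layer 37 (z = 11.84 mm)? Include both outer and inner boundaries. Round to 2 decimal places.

104.00 mm

At z = 11.84 mm: the cube is not intersected at this z (z outside [0, 11.5]); the cube at (0.5, 4) is present — its section is the full 27.5×24.5 rectangle (perimeter 104.00 mm); Merging all regions: only the 27.5×24.5 cube at (0.5, 4) is present, so the union is just that shape — boundary = 104.00 mm. Overall, the cross-section is a single solid region. Total boundary length (outer) = 104.00 mm.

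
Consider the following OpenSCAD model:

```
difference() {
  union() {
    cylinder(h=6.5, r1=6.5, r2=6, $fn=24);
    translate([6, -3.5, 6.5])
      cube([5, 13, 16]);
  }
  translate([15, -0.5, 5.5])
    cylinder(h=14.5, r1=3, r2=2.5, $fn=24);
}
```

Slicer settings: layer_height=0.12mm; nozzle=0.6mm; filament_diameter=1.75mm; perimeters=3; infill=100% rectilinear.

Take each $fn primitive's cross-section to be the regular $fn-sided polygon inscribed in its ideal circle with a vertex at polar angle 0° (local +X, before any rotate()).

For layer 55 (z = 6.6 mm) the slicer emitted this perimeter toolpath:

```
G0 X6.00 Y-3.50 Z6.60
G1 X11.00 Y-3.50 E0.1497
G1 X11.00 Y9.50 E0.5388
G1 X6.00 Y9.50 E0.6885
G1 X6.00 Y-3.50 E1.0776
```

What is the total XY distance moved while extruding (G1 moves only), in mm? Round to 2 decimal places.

36.00 mm

Sum the Euclidean lengths of each G1 segment: total = 36.00 mm.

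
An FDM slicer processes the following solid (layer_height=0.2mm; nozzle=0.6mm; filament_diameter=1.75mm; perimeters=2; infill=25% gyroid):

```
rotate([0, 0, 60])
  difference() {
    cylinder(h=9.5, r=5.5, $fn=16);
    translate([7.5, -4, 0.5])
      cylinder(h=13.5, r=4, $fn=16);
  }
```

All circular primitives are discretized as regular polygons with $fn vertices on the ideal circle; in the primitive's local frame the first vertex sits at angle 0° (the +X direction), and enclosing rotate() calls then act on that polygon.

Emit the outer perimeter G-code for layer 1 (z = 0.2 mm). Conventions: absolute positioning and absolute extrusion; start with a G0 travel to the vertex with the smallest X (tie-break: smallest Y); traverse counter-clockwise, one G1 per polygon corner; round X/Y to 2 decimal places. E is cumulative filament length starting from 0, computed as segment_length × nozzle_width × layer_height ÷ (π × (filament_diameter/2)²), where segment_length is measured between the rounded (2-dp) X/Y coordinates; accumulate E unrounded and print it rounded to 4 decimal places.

At z = 0.2 mm: the cylinder: section is a regular 16-gon, circumradius r=5.5; the cylinder at (7.5, -4) does not reach this height (z outside [0.5, 14]); Subtracting the remaining from the first: none of the subtracted shapes is present at this height, so the r=5.5 cylinder is unchanged — 1 connected region; (rotated 60° about Z; rotation is an isometry so areas/perimeters/island counts are preserved). The outline is a single polygon with 16 vertices. Extrusion per mm of travel: 0.6 × 0.2 / (π × 0.875²) = 0.049890. Accumulating E over each segment gives final E = 1.7122.

G0 X-5.45 Y0.72 Z0.20
G1 X-5.31 Y-1.42 E0.1070
G1 X-4.36 Y-3.35 E0.2143
G1 X-2.75 Y-4.76 E0.3211
G1 X-0.72 Y-5.45 E0.4281
G1 X1.42 Y-5.31 E0.5350
G1 X3.35 Y-4.36 E0.6424
G1 X4.76 Y-2.75 E0.7491
G1 X5.45 Y-0.72 E0.8561
G1 X5.31 Y1.42 E0.9631
G1 X4.36 Y3.35 E1.0704
G1 X2.75 Y4.76 E1.1772
G1 X0.72 Y5.45 E1.2842
G1 X-1.42 Y5.31 E1.3912
G1 X-3.35 Y4.36 E1.4985
G1 X-4.76 Y2.75 E1.6052
G1 X-5.45 Y0.72 E1.7122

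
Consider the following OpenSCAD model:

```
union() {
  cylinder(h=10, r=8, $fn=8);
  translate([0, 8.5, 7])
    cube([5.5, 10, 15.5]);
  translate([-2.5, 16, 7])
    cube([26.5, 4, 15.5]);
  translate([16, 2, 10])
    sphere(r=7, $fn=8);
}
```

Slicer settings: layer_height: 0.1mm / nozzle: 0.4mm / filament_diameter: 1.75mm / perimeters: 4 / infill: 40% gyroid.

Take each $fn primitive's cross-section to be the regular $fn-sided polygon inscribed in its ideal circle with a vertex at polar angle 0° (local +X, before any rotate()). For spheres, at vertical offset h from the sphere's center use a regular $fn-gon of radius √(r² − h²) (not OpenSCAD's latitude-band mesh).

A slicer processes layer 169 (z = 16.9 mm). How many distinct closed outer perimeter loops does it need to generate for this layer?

2

At z = 16.9 mm: the cylinder does not reach this height (z outside [0, 10]); the cube at (0, 8.5) is present — its section is the full 5.5×10 rectangle; the cube at (-2.5, 16) is present — its section is the full 26.5×4 rectangle; the sphere at (16, 2): section is a regular 8-gon, circumradius = √(r²−h²) = √(7²−6.9²) = 1.179; Taking the union: the regions partially overlap (shared area 13.75 mm²), so overlapping operands fuse into one piece — 2 connected regions. The result has 2 disconnected regions.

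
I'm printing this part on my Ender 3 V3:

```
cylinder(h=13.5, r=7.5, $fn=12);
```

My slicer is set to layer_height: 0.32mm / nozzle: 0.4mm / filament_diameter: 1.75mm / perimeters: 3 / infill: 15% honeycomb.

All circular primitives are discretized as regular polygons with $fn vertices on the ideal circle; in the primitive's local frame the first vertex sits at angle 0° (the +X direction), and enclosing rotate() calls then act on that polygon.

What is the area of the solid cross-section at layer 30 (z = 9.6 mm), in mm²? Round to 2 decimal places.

168.75 mm²

At z = 9.6 mm: the cylinder: section is a regular 12-gon, circumradius r=7.5 (area = (12/2)·7.500²·sin(360°/12) = 168.75 mm²). Overall, the cross-section is a single solid region. Net area = 168.75 mm².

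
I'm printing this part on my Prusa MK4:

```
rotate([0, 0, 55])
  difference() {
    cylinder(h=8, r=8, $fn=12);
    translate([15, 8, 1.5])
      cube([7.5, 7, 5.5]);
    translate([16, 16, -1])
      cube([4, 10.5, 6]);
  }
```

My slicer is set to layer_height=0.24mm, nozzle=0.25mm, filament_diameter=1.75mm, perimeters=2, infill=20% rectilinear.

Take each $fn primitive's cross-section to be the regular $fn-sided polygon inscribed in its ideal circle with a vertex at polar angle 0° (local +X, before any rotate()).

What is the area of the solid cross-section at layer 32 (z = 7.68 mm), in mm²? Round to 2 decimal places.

192.00 mm²

At z = 7.68 mm: the r=8 cylinder contributes a regular 12-gon of circumradius 8 (area = (12/2)·8.000²·sin(360°/12) = 192.00 mm²); the cube at (15, 8) is not intersected at this z (z outside [1.5, 7]); the cube at (16, 16) is not intersected at this z (z outside [-1, 5]); Subtracting the remaining from the first: none of the subtracted shapes is present at this height, so the r=8 cylinder is unchanged — area = 192.00 mm²; (whole slice rotated 55° about Z — lengths, areas and connectivity unchanged). Overall, the cross-section is a single solid region. Net area = 192.00 mm².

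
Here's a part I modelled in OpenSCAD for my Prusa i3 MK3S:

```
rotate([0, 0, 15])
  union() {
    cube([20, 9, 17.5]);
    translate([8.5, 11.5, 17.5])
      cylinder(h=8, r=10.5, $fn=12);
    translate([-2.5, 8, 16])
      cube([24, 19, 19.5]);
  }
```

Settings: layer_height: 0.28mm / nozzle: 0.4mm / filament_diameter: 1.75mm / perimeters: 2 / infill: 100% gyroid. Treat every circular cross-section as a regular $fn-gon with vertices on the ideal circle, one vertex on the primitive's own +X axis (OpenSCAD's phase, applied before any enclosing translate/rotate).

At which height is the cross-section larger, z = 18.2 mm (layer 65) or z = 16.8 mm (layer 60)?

layer 60 (z = 16.8 mm)

Layer 65 (z = 18.2): the cube does not reach this height (z outside [0, 17.5]); the r=10.5 cylinder at (8.5, 11.5) contributes a regular 12-gon of circumradius 10.5 (area = (12/2)·10.500²·sin(360°/12) = 330.75 mm²); the cube at (-2.5, 8) (footprint 24×19) is included at this height (area 456.00 mm²); Merging all regions: the regions partially overlap — summed areas 786.75 mm² minus the doubly-counted overlap 235.59 mm² gives 551.16 mm² — area = 551.16 mm²; (whole slice rotated 15° about Z — lengths, areas and connectivity unchanged). So its area = 551.16 mm². Layer 60 (z = 16.8): the cube (footprint 20×9) is included at this height (area 180.00 mm²); the cylinder at (8.5, 11.5) is absent (z outside [17.5, 25.5]); the cube at (-2.5, 8) (footprint 24×19) is included at this height (area 456.00 mm²); Merging all regions: the regions partially overlap — summed areas 636.00 mm² minus the doubly-counted overlap 20.00 mm² gives 616.00 mm² — area = 616.00 mm²; (whole slice rotated 15° about Z — lengths, areas and connectivity unchanged). So its area = 616.00 mm². Layer 60 is larger (616.00 vs 551.16 mm²).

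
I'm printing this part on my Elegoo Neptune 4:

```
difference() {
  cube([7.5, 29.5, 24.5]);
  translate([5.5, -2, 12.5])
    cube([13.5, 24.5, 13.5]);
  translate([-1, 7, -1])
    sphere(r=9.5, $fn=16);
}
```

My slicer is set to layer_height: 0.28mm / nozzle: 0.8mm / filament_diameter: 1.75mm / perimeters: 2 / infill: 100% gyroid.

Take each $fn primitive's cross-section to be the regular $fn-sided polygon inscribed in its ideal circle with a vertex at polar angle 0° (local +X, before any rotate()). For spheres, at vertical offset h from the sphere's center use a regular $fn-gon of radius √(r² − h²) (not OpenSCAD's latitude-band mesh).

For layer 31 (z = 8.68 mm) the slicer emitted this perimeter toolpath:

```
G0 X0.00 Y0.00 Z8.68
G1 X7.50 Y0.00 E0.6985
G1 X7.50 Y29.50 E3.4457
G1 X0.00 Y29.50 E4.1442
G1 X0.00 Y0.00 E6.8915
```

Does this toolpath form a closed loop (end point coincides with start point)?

yes

Start point (G0): (0.00, 0.00). End point (last G1): the path returns to the start — closed.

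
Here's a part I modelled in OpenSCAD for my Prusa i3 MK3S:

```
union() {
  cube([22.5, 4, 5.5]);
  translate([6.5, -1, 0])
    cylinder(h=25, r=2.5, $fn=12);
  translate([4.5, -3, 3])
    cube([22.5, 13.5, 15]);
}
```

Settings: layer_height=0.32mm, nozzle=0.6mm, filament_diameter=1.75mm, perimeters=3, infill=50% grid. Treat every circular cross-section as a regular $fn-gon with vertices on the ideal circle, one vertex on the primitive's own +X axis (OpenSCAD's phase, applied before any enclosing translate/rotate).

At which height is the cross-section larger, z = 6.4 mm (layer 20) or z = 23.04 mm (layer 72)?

Layer 20 (z = 6.4): the cube is absent (z outside [0, 5.5]); the r=2.5 cylinder at (6.5, -1) contributes a regular 12-gon of circumradius 2.5 (area = (12/2)·2.500²·sin(360°/12) = 18.75 mm²); the 22.5×13.5 cube at (4.5, -3) contributes its full rectangle (area 303.75 mm²); Taking the union: the regions partially overlap — summed areas 322.50 mm² minus the doubly-counted overlap 17.03 mm² gives 305.47 mm² — area = 305.47 mm². So its area = 305.47 mm². Layer 72 (z = 23.04): the cube is not intersected at this z (z outside [0, 5.5]); the cylinder at (6.5, -1): section is a regular 12-gon, circumradius r=2.5 (area = (12/2)·2.500²·sin(360°/12) = 18.75 mm²); the cube at (4.5, -3) is absent (z outside [3, 18]); Combining (union): only the r=2.5 cylinder at (6.5, -1) is present, so the union is just that shape — area = 18.75 mm². So its area = 18.75 mm². Layer 20 is larger (305.47 vs 18.75 mm²).

layer 20 (z = 6.4 mm)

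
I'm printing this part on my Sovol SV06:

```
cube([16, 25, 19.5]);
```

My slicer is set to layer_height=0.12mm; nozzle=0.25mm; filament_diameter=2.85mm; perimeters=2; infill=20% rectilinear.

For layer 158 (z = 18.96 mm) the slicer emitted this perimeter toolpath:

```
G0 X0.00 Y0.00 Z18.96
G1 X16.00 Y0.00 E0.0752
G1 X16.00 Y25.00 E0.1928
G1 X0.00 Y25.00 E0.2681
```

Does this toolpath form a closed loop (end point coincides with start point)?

Start point (G0): (0.00, 0.00). End point (last G1): the path does not return to the start — open.

no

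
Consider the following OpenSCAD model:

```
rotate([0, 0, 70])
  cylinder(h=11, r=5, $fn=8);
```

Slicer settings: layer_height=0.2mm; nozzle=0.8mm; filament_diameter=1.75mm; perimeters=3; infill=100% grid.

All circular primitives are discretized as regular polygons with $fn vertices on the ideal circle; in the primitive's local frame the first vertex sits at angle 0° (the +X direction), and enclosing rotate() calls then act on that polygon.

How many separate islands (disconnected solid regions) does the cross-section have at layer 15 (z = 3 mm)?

At z = 3 mm: the r=5 cylinder gives a regular 8-gon of circumradius 5 (constant along its height); (rotated 70° about Z; rotation is an isometry so areas/perimeters/island counts are preserved). Overall, the cross-section is a single solid region. Island count = 1.

1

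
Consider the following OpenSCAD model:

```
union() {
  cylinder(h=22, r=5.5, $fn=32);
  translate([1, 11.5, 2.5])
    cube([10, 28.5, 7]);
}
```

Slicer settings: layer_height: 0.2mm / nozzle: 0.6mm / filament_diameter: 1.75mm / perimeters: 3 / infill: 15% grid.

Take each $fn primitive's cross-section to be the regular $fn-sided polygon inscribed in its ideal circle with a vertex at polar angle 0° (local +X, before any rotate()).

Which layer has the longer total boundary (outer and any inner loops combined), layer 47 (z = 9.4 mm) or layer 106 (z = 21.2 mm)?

Layer 47 (z = 9.4): the r=5.5 cylinder contributes a regular 32-gon of circumradius 5.5 (perimeter = 2·32·5.500·sin(180°/32) = 34.50 mm); the cube at (1, 11.5) (footprint 10×28.5) is included at this height (perimeter 77.00 mm); Merging all regions: the 2 present regions are separate (no shared area or edge), so areas and boundary lengths simply add and each stays a separate island — boundary = 111.50 mm. So its perimeter = 111.50 mm. Layer 106 (z = 21.2): the r=5.5 cylinder gives a regular 32-gon of circumradius 5.5 (constant along its height) (perimeter = 2·32·5.500·sin(180°/32) = 34.50 mm); the cube at (1, 11.5) is not intersected at this z (z outside [2.5, 9.5]); Merging all regions: only the r=5.5 cylinder is present, so the union is just that shape — boundary = 34.50 mm. So its perimeter = 34.50 mm. Layer 47 is larger (111.50 vs 34.50 mm).

layer 47 (z = 9.4 mm)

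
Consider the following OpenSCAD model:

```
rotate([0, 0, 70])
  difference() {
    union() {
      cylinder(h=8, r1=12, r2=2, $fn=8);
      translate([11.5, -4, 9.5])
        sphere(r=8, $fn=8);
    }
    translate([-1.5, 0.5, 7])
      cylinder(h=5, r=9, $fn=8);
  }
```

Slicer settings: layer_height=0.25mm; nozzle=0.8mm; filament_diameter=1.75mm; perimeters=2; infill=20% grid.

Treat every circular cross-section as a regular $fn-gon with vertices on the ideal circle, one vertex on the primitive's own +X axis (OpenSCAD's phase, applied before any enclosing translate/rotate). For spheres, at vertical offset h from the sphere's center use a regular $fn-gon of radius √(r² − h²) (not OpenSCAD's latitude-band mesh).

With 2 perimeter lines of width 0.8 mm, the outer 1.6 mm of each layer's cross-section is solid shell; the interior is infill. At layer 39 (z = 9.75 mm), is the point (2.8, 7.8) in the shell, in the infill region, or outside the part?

shell

At z = 9.75 mm: the cone is absent (z outside [0, 8]); the r=8 sphere at (11.5, -4) slices to a regular 8-gon of circumradius 7.996 (√(r²−h²) with h=0.25 from center); Taking the union: only the r=8 sphere at (11.5, -4) is present, so the union is just that shape — 1 connected region; the r=9 cylinder at (-1.5, 0.5) gives a regular 8-gon of circumradius 9 (constant along its height); Taking the first minus the rest: starting from the result so far, the r=9 cylinder at (-1.5, 0.5) partially overlaps it — only the 14.34 mm² overlap (of its 229.10 mm²) is removed, clipping the outline — 1 connected region; (whole slice rotated 70° about Z — lengths, areas and connectivity unchanged). Overall, the cross-section is a single solid region. Undo the 70° rotation: the query point maps to (8.287, 0.037) in the un-rotated model frame. The nearest boundary edge runs (4.86, -5.86)→(7.50, 0.50); distance from the point to it = 0.90 mm. The point is inside the cross-section, 0.90 mm from the nearest boundary — within the 1.6 mm shell band (2 × 0.8).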